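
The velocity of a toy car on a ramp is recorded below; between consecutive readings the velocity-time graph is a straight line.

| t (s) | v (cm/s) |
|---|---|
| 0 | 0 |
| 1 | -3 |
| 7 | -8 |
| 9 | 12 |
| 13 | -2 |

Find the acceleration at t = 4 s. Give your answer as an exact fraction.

-5/6 cm/s²

Acceleration is the slope of the v-t graph on 1–7 s: (-8 − -3)/(7 − 1) = -5/6 cm/s².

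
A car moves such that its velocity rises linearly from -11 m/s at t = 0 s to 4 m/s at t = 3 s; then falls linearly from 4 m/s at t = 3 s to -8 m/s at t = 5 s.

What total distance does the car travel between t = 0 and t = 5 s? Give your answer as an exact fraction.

Total distance travelled is ∫|v| dt — sum the magnitudes of each area piece.
0–3 s: v = 0 at t = 2.2 s; triangle areas 12.1 + 1.6 = 13.7 m
3–5 s: v = 0 at t = 11/3 s; triangle areas 4/3 + 16/3 = 20/3 m
Total distance = 611/30 m

611/30 m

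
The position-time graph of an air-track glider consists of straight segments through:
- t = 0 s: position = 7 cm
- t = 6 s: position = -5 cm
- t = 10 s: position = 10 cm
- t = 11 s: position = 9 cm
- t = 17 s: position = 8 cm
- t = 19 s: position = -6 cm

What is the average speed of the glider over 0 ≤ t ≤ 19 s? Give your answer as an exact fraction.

Average speed = (total path length)/(elapsed time); on a piecewise-linear x-t graph the path length is Σ|Δx|.
0–6 s: |Δx| = |-5 − 7| = 12 cm
6–10 s: |Δx| = |10 − -5| = 15 cm
10–11 s: |Δx| = |9 − 10| = 1 cm
11–17 s: |Δx| = |8 − 9| = 1 cm
17–19 s: |Δx| = |-6 − 8| = 14 cm
Total path = 43 cm; average speed = 43/19 = 43/19 cm/s.

43/19 cm/s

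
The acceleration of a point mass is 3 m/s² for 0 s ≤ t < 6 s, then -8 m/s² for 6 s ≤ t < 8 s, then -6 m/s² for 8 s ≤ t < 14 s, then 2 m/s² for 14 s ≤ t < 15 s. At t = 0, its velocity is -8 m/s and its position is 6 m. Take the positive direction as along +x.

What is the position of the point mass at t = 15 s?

-169 m

On each constant-a segment, Δv = aΔt and Δx = v₀Δt + ½aΔt²; chain segment to segment.
0–6 s: v starts -8 m/s; Δx = -8·6 + ½·3·6² = 6 m; v ends 10 m/s.
6–8 s: v starts 10 m/s; Δx = 10·2 + ½·-8·2² = 4 m; v ends -6 m/s.
8–14 s: v starts -6 m/s; Δx = -6·6 + ½·-6·6² = -144 m; v ends -42 m/s.
14–15 s: v starts -42 m/s; Δx = -42·1 + ½·2·1² = -41 m; v ends -40 m/s.
x(15) = 6 + Σ Δx = -169 m.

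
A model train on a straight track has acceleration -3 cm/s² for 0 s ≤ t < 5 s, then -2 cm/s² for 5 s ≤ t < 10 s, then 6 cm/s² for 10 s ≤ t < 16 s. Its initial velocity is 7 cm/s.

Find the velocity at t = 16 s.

Δv equals the area under the a-t graph; then v = v₀ + Δv.
0–5 s: -3 × 5 = -15 cm/s
5–10 s: -2 × 5 = -10 cm/s
10–16 s: 6 × 6 = 36 cm/s
Δv = 11 cm/s, so v(16) = 7 + (11) = 18 cm/s.

18 cm/s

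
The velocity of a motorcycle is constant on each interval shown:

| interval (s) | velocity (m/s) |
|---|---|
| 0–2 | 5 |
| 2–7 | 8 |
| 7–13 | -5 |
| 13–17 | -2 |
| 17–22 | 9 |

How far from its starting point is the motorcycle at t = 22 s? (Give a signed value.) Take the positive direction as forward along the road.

57 m

Net displacement equals the area under the velocity-time graph (areas below the axis count negative).
0–2 s: 5 × 2 = 10 m
2–7 s: 8 × 5 = 40 m
7–13 s: -5 × 6 = -30 m
13–17 s: -2 × 4 = -8 m
17–22 s: 9 × 5 = 45 m
Net displacement = 57 m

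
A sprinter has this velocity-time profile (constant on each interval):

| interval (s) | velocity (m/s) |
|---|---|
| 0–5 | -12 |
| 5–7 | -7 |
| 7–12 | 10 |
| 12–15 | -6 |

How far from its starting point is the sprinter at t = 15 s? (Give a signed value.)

-42 m

Displacement is the signed area under the v-t curve.
0–5 s: -12 × 5 = -60 m
5–7 s: -7 × 2 = -14 m
7–12 s: 10 × 5 = 50 m
12–15 s: -6 × 3 = -18 m
Net displacement = -42 m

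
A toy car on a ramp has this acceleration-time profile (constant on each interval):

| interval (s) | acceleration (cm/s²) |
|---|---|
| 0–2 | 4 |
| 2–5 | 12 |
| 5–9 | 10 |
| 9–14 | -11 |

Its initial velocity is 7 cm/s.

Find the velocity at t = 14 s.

36 cm/s

Δv equals the area under the a-t graph; then v = v₀ + Δv.
0–2 s: 4 × 2 = 8 cm/s
2–5 s: 12 × 3 = 36 cm/s
5–9 s: 10 × 4 = 40 cm/s
9–14 s: -11 × 5 = -55 cm/s
Δv = 29 cm/s, so v(14) = 7 + (29) = 36 cm/s.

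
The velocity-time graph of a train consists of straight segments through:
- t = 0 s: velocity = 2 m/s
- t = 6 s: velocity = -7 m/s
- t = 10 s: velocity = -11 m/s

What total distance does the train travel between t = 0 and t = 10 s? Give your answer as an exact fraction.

161/3 m

Total distance travelled is ∫|v| dt — sum the magnitudes of each area piece.
0–6 s: v = 0 at t = 4/3 s; triangle areas 4/3 + 49/3 = 53/3 m
6–10 s: |½(-7 + -11)(4)| = 36 m
Total distance = 161/3 m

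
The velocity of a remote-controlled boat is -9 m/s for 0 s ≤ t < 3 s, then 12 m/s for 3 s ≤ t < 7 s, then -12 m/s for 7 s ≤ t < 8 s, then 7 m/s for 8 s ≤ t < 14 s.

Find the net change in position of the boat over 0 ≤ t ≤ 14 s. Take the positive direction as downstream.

51 m

Displacement is the signed area under the v-t curve.
0–3 s: -9 × 3 = -27 m
3–7 s: 12 × 4 = 48 m
7–8 s: -12 × 1 = -12 m
8–14 s: 7 × 6 = 42 m
Net displacement = 51 m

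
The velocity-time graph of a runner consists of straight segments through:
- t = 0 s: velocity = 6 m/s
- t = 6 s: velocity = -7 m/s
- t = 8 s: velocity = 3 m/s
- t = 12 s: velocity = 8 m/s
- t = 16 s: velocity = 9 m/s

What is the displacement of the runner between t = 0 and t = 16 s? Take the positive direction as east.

49 m

Displacement is the signed area under the v-t curve.
0–6 s: ½(6 + -7)(6) = -3 m
6–8 s: ½(-7 + 3)(2) = -4 m
8–12 s: ½(3 + 8)(4) = 22 m
12–16 s: ½(8 + 9)(4) = 34 m
Net displacement = 49 m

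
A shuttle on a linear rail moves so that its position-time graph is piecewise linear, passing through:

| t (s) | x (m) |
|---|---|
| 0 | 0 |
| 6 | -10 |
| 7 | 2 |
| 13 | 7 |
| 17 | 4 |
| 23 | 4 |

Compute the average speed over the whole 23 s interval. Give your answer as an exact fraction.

Average speed = (total path length)/(elapsed time); on a piecewise-linear x-t graph the path length is Σ|Δx|.
0–6 s: |Δx| = |-10 − 0| = 10 m
6–7 s: |Δx| = |2 − -10| = 12 m
7–13 s: |Δx| = |7 − 2| = 5 m
13–17 s: |Δx| = |4 − 7| = 3 m
17–23 s: |Δx| = |4 − 4| = 0 m
Total path = 30 m; average speed = 30/23 = 30/23 m/s.

30/23 m/s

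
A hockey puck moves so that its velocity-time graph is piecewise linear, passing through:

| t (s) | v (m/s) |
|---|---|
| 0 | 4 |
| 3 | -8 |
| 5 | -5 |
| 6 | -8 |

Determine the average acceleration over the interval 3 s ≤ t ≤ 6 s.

0 m/s²

Average acceleration = Δv/Δt = (-8 − -8)/(6 − 3) = 0 m/s².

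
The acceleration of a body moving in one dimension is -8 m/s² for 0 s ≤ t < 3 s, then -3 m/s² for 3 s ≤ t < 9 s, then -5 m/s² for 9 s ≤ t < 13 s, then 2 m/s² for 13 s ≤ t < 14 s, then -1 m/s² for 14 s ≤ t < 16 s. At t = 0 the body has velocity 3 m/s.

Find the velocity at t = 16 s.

Δv equals the area under the a-t graph; then v = v₀ + Δv.
0–3 s: -8 × 3 = -24 m/s
3–9 s: -3 × 6 = -18 m/s
9–13 s: -5 × 4 = -20 m/s
13–14 s: 2 × 1 = 2 m/s
14–16 s: -1 × 2 = -2 m/s
Δv = -62 m/s, so v(16) = 3 + (-62) = -59 m/s.

-59 m/s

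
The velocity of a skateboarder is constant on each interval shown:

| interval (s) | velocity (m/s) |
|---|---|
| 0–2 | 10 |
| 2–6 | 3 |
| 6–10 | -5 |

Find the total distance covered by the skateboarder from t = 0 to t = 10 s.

52 m

Distance (not displacement) is the total path length: add the absolute areas under v-t.
0–2 s: |10| × 2 = 20 m
2–6 s: |3| × 4 = 12 m
6–10 s: |-5| × 4 = 20 m
Total distance = 52 m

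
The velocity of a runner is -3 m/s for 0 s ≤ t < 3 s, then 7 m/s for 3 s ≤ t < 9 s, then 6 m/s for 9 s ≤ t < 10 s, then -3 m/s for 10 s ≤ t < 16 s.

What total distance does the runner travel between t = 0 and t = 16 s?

Total distance travelled is ∫|v| dt — sum the magnitudes of each area piece.
0–3 s: |-3| × 3 = 9 m
3–9 s: |7| × 6 = 42 m
9–10 s: |6| × 1 = 6 m
10–16 s: |-3| × 6 = 18 m
Total distance = 75 m

75 m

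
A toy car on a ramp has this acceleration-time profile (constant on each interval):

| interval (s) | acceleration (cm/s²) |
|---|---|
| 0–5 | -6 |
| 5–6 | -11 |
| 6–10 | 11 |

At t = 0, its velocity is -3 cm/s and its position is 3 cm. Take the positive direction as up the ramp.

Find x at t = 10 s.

On each constant-a segment, Δv = aΔt and Δx = v₀Δt + ½aΔt²; chain segment to segment.
0–5 s: v starts -3 cm/s; Δx = -3·5 + ½·-6·5² = -90 cm; v ends -33 cm/s.
5–6 s: v starts -33 cm/s; Δx = -33·1 + ½·-11·1² = -38.5 cm; v ends -44 cm/s.
6–10 s: v starts -44 cm/s; Δx = -44·4 + ½·11·4² = -88 cm; v ends 0 cm/s.
x(10) = 3 + Σ Δx = -213.5 cm.

-213.5 cm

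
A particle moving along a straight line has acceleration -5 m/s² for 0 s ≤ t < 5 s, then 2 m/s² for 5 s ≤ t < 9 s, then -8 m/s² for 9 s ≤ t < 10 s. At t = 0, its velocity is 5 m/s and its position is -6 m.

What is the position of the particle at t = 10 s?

-123.5 m

On each constant-a segment, Δv = aΔt and Δx = v₀Δt + ½aΔt²; chain segment to segment.
0–5 s: v starts 5 m/s; Δx = 5·5 + ½·-5·5² = -37.5 m; v ends -20 m/s.
5–9 s: v starts -20 m/s; Δx = -20·4 + ½·2·4² = -64 m; v ends -12 m/s.
9–10 s: v starts -12 m/s; Δx = -12·1 + ½·-8·1² = -16 m; v ends -20 m/s.
x(10) = -6 + Σ Δx = -123.5 m.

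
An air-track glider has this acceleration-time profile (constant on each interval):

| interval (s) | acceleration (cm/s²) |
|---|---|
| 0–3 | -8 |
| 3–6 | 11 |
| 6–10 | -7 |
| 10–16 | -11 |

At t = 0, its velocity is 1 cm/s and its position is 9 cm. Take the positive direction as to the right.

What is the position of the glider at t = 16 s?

-365.5 cm

On each constant-a segment, Δv = aΔt and Δx = v₀Δt + ½aΔt²; chain segment to segment.
0–3 s: v starts 1 cm/s; Δx = 1·3 + ½·-8·3² = -33 cm; v ends -23 cm/s.
3–6 s: v starts -23 cm/s; Δx = -23·3 + ½·11·3² = -19.5 cm; v ends 10 cm/s.
6–10 s: v starts 10 cm/s; Δx = 10·4 + ½·-7·4² = -16 cm; v ends -18 cm/s.
10–16 s: v starts -18 cm/s; Δx = -18·6 + ½·-11·6² = -306 cm; v ends -84 cm/s.
x(16) = 9 + Σ Δx = -365.5 cm.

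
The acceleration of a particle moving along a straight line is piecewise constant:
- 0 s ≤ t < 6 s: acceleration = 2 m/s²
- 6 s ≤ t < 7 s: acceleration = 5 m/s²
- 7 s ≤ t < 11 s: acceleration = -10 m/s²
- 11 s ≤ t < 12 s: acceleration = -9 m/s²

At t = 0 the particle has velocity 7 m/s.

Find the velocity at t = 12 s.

Δv equals the area under the a-t graph; then v = v₀ + Δv.
0–6 s: 2 × 6 = 12 m/s
6–7 s: 5 × 1 = 5 m/s
7–11 s: -10 × 4 = -40 m/s
11–12 s: -9 × 1 = -9 m/s
Δv = -32 m/s, so v(12) = 7 + (-32) = -25 m/s.

-25 m/s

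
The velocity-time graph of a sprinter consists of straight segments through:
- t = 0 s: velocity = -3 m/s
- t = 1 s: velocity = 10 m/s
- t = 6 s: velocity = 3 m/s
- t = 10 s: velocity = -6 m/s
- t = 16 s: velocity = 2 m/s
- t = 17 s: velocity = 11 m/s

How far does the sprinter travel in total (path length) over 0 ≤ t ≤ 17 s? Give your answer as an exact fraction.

1773/26 m

Distance (not displacement) is the total path length: add the absolute areas under v-t.
0–1 s: v = 0 at t = 3/13 s; triangle areas 9/26 + 50/13 = 109/26 m
1–6 s: |½(10 + 3)(5)| = 32.5 m
6–10 s: v = 0 at t = 22/3 s; triangle areas 2 + 8 = 10 m
10–16 s: v = 0 at t = 14.5 s; triangle areas 13.5 + 1.5 = 15 m
16–17 s: |½(2 + 11)(1)| = 6.5 m
Total distance = 1773/26 m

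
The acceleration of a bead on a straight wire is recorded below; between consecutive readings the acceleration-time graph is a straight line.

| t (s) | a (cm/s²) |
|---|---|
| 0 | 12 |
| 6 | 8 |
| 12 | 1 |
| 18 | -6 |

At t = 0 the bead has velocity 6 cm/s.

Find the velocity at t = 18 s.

78 cm/s

Δv equals the area under the a-t graph; then v = v₀ + Δv.
0–6 s: ½(12 + 8)(6) = 60 cm/s
6–12 s: ½(8 + 1)(6) = 27 cm/s
12–18 s: ½(1 + -6)(6) = -15 cm/s
Δv = 72 cm/s, so v(18) = 6 + (72) = 78 cm/s.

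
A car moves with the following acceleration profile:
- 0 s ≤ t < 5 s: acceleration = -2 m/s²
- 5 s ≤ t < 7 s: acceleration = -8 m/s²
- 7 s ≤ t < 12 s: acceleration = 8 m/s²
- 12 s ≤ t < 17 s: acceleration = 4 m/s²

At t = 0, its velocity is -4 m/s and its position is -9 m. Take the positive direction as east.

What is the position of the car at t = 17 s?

On each constant-a segment, Δv = aΔt and Δx = v₀Δt + ½aΔt²; chain segment to segment.
0–5 s: v starts -4 m/s; Δx = -4·5 + ½·-2·5² = -45 m; v ends -14 m/s.
5–7 s: v starts -14 m/s; Δx = -14·2 + ½·-8·2² = -44 m; v ends -30 m/s.
7–12 s: v starts -30 m/s; Δx = -30·5 + ½·8·5² = -50 m; v ends 10 m/s.
12–17 s: v starts 10 m/s; Δx = 10·5 + ½·4·5² = 100 m; v ends 30 m/s.
x(17) = -9 + Σ Δx = -48 m.

-48 m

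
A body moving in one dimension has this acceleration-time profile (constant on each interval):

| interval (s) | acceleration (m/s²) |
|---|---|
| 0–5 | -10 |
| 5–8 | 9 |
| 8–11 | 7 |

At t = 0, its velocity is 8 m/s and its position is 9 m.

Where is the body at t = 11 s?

On each constant-a segment, Δv = aΔt and Δx = v₀Δt + ½aΔt²; chain segment to segment.
0–5 s: v starts 8 m/s; Δx = 8·5 + ½·-10·5² = -85 m; v ends -42 m/s.
5–8 s: v starts -42 m/s; Δx = -42·3 + ½·9·3² = -85.5 m; v ends -15 m/s.
8–11 s: v starts -15 m/s; Δx = -15·3 + ½·7·3² = -13.5 m; v ends 6 m/s.
x(11) = 9 + Σ Δx = -175 m.

-175 m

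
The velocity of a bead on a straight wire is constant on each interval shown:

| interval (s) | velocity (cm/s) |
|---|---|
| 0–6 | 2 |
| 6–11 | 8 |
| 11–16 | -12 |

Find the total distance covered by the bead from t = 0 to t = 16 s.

Total distance travelled is ∫|v| dt — sum the magnitudes of each area piece.
0–6 s: |2| × 6 = 12 cm
6–11 s: |8| × 5 = 40 cm
11–16 s: |-12| × 5 = 60 cm
Total distance = 112 cm

112 cm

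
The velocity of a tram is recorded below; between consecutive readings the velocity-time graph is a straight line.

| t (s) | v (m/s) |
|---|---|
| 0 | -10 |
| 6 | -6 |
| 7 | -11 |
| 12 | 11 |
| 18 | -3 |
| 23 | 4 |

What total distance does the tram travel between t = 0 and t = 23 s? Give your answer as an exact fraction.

Distance (not displacement) is the total path length: add the absolute areas under v-t.
0–6 s: |½(-10 + -6)(6)| = 48 m
6–7 s: |½(-6 + -11)(1)| = 8.5 m
7–12 s: v = 0 at t = 9.5 s; triangle areas 13.75 + 13.75 = 27.5 m
12–18 s: v = 0 at t = 117/7 s; triangle areas 363/14 + 27/14 = 195/7 m
18–23 s: v = 0 at t = 141/7 s; triangle areas 45/14 + 40/7 = 125/14 m
Total distance = 1691/14 m

1691/14 m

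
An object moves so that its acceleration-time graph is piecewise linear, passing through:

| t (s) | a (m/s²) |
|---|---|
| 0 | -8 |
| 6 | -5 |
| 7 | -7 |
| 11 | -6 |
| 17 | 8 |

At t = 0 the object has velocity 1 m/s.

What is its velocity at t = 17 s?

-64 m/s

Δv equals the area under the a-t graph; then v = v₀ + Δv.
0–6 s: ½(-8 + -5)(6) = -39 m/s
6–7 s: ½(-5 + -7)(1) = -6 m/s
7–11 s: ½(-7 + -6)(4) = -26 m/s
11–17 s: ½(-6 + 8)(6) = 6 m/s
Δv = -65 m/s, so v(17) = 1 + (-65) = -64 m/s.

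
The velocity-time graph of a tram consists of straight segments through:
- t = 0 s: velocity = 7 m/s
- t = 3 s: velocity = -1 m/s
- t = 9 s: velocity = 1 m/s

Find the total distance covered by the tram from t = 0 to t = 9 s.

12.375 m

Distance (not displacement) is the total path length: add the absolute areas under v-t.
0–3 s: v = 0 at t = 2.625 s; triangle areas 9.1875 + 0.1875 = 9.375 m
3–9 s: v = 0 at t = 6 s; triangle areas 1.5 + 1.5 = 3 m
Total distance = 12.375 m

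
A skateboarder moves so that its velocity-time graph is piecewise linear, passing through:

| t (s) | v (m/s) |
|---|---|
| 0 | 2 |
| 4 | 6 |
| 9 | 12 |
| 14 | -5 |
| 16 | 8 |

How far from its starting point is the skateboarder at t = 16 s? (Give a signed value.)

81.5 m

Net displacement equals the area under the velocity-time graph (areas below the axis count negative).
0–4 s: ½(2 + 6)(4) = 16 m
4–9 s: ½(6 + 12)(5) = 45 m
9–14 s: ½(12 + -5)(5) = 17.5 m
14–16 s: ½(-5 + 8)(2) = 3 m
Net displacement = 81.5 m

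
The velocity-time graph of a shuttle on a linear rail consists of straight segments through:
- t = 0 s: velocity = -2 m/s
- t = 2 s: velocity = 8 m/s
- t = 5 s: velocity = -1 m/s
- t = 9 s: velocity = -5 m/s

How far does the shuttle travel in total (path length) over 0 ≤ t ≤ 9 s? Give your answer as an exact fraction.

889/30 m

Total distance travelled is ∫|v| dt — sum the magnitudes of each area piece.
0–2 s: v = 0 at t = 0.4 s; triangle areas 0.4 + 6.4 = 6.8 m
2–5 s: v = 0 at t = 14/3 s; triangle areas 32/3 + 1/6 = 65/6 m
5–9 s: |½(-1 + -5)(4)| = 12 m
Total distance = 889/30 m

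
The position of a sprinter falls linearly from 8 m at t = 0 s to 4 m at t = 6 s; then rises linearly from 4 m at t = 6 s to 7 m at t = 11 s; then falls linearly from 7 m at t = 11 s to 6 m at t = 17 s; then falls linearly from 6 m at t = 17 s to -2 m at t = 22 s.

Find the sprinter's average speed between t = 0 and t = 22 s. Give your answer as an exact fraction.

Average speed = (total path length)/(elapsed time); on a piecewise-linear x-t graph the path length is Σ|Δx|.
0–6 s: |Δx| = |4 − 8| = 4 m
6–11 s: |Δx| = |7 − 4| = 3 m
11–17 s: |Δx| = |6 − 7| = 1 m
17–22 s: |Δx| = |-2 − 6| = 8 m
Total path = 16 m; average speed = 16/22 = 8/11 m/s.

8/11 m/s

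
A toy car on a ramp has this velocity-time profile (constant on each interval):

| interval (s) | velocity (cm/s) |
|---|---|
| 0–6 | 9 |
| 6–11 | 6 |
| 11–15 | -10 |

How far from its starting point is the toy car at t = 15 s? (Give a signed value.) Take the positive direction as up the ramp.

44 cm

Displacement is the signed area under the v-t curve.
0–6 s: 9 × 6 = 54 cm
6–11 s: 6 × 5 = 30 cm
11–15 s: -10 × 4 = -40 cm
Net displacement = 44 cm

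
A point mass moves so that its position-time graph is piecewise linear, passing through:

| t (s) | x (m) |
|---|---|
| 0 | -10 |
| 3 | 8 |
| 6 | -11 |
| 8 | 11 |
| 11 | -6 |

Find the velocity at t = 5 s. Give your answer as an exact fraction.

Velocity is the slope of the x-t graph on 3–6 s: (-11 − 8)/(6 − 3) = -19/3 m/s.

-19/3 m/s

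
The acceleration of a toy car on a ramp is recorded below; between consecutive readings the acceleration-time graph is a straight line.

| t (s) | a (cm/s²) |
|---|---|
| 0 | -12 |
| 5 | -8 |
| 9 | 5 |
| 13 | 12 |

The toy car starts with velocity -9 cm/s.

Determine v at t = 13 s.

-31 cm/s

Δv equals the area under the a-t graph; then v = v₀ + Δv.
0–5 s: ½(-12 + -8)(5) = -50 cm/s
5–9 s: ½(-8 + 5)(4) = -6 cm/s
9–13 s: ½(5 + 12)(4) = 34 cm/s
Δv = -22 cm/s, so v(13) = -9 + (-22) = -31 cm/s.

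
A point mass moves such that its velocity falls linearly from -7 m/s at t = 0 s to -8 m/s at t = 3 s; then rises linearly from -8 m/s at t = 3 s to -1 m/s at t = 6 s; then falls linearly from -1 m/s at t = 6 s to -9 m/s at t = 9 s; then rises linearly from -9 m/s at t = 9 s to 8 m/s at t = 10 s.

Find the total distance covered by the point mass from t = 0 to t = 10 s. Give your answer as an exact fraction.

Distance (not displacement) is the total path length: add the absolute areas under v-t.
0–3 s: |½(-7 + -8)(3)| = 22.5 m
3–6 s: |½(-8 + -1)(3)| = 13.5 m
6–9 s: |½(-1 + -9)(3)| = 15 m
9–10 s: v = 0 at t = 162/17 s; triangle areas 81/34 + 32/17 = 145/34 m
Total distance = 1879/34 m

1879/34 m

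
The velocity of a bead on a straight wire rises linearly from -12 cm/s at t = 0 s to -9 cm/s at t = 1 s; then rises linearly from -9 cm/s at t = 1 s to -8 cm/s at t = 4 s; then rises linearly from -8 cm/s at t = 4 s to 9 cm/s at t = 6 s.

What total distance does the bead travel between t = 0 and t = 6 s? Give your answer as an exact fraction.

757/17 cm

Distance (not displacement) is the total path length: add the absolute areas under v-t.
0–1 s: |½(-12 + -9)(1)| = 10.5 cm
1–4 s: |½(-9 + -8)(3)| = 25.5 cm
4–6 s: v = 0 at t = 84/17 s; triangle areas 64/17 + 81/17 = 145/17 cm
Total distance = 757/17 cm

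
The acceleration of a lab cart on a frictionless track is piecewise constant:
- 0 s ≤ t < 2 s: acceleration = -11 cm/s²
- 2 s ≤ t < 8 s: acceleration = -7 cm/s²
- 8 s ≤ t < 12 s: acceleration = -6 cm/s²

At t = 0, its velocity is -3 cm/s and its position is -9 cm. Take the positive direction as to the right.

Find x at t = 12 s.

On each constant-a segment, Δv = aΔt and Δx = v₀Δt + ½aΔt²; chain segment to segment.
0–2 s: v starts -3 cm/s; Δx = -3·2 + ½·-11·2² = -28 cm; v ends -25 cm/s.
2–8 s: v starts -25 cm/s; Δx = -25·6 + ½·-7·6² = -276 cm; v ends -67 cm/s.
8–12 s: v starts -67 cm/s; Δx = -67·4 + ½·-6·4² = -316 cm; v ends -91 cm/s.
x(12) = -9 + Σ Δx = -629 cm.

-629 cm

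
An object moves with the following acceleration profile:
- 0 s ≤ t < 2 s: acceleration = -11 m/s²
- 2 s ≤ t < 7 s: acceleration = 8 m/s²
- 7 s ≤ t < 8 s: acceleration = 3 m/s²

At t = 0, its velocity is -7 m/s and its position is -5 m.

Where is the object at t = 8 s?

On each constant-a segment, Δv = aΔt and Δx = v₀Δt + ½aΔt²; chain segment to segment.
0–2 s: v starts -7 m/s; Δx = -7·2 + ½·-11·2² = -36 m; v ends -29 m/s.
2–7 s: v starts -29 m/s; Δx = -29·5 + ½·8·5² = -45 m; v ends 11 m/s.
7–8 s: v starts 11 m/s; Δx = 11·1 + ½·3·1² = 12.5 m; v ends 14 m/s.
x(8) = -5 + Σ Δx = -73.5 m.

-73.5 m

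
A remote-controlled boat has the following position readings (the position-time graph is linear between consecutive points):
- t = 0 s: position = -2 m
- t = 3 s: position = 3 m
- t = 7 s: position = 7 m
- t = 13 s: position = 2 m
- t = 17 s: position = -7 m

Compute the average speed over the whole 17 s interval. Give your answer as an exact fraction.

Average speed = (total path length)/(elapsed time); on a piecewise-linear x-t graph the path length is Σ|Δx|.
0–3 s: |Δx| = |3 − -2| = 5 m
3–7 s: |Δx| = |7 − 3| = 4 m
7–13 s: |Δx| = |2 − 7| = 5 m
13–17 s: |Δx| = |-7 − 2| = 9 m
Total path = 23 m; average speed = 23/17 = 23/17 m/s.

23/17 m/s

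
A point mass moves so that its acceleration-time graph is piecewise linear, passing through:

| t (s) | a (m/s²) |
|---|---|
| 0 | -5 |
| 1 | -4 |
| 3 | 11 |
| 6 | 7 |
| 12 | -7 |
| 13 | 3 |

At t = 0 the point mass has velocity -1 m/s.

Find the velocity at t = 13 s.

Δv equals the area under the a-t graph; then v = v₀ + Δv.
0–1 s: ½(-5 + -4)(1) = -4.5 m/s
1–3 s: ½(-4 + 11)(2) = 7 m/s
3–6 s: ½(11 + 7)(3) = 27 m/s
6–12 s: ½(7 + -7)(6) = 0 m/s
12–13 s: ½(-7 + 3)(1) = -2 m/s
Δv = 27.5 m/s, so v(13) = -1 + (27.5) = 26.5 m/s.

26.5 m/s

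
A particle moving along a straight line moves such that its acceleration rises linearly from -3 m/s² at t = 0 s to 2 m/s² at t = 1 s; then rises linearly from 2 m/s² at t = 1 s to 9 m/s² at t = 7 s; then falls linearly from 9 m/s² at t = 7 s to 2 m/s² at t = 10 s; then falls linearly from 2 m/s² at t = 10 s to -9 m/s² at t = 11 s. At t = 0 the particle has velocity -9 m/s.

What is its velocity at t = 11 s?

36.5 m/s

Δv equals the area under the a-t graph; then v = v₀ + Δv.
0–1 s: ½(-3 + 2)(1) = -0.5 m/s
1–7 s: ½(2 + 9)(6) = 33 m/s
7–10 s: ½(9 + 2)(3) = 16.5 m/s
10–11 s: ½(2 + -9)(1) = -3.5 m/s
Δv = 45.5 m/s, so v(11) = -9 + (45.5) = 36.5 m/s.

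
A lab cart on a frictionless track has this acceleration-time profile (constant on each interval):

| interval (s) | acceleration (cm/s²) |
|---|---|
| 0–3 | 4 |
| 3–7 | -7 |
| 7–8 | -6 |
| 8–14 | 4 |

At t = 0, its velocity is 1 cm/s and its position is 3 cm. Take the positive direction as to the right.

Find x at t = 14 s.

On each constant-a segment, Δv = aΔt and Δx = v₀Δt + ½aΔt²; chain segment to segment.
0–3 s: v starts 1 cm/s; Δx = 1·3 + ½·4·3² = 21 cm; v ends 13 cm/s.
3–7 s: v starts 13 cm/s; Δx = 13·4 + ½·-7·4² = -4 cm; v ends -15 cm/s.
7–8 s: v starts -15 cm/s; Δx = -15·1 + ½·-6·1² = -18 cm; v ends -21 cm/s.
8–14 s: v starts -21 cm/s; Δx = -21·6 + ½·4·6² = -54 cm; v ends 3 cm/s.
x(14) = 3 + Σ Δx = -52 cm.

-52 cm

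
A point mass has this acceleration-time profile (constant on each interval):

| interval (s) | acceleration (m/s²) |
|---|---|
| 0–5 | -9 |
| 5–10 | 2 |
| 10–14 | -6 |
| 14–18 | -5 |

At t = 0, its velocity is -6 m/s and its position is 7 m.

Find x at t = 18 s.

On each constant-a segment, Δv = aΔt and Δx = v₀Δt + ½aΔt²; chain segment to segment.
0–5 s: v starts -6 m/s; Δx = -6·5 + ½·-9·5² = -142.5 m; v ends -51 m/s.
5–10 s: v starts -51 m/s; Δx = -51·5 + ½·2·5² = -230 m; v ends -41 m/s.
10–14 s: v starts -41 m/s; Δx = -41·4 + ½·-6·4² = -212 m; v ends -65 m/s.
14–18 s: v starts -65 m/s; Δx = -65·4 + ½·-5·4² = -300 m; v ends -85 m/s.
x(18) = 7 + Σ Δx = -877.5 m.

-877.5 m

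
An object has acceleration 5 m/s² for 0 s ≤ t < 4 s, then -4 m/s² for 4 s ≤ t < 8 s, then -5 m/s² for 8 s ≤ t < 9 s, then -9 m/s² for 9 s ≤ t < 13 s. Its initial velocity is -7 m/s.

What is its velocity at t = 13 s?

Δv equals the area under the a-t graph; then v = v₀ + Δv.
0–4 s: 5 × 4 = 20 m/s
4–8 s: -4 × 4 = -16 m/s
8–9 s: -5 × 1 = -5 m/s
9–13 s: -9 × 4 = -36 m/s
Δv = -37 m/s, so v(13) = -7 + (-37) = -44 m/s.

-44 m/s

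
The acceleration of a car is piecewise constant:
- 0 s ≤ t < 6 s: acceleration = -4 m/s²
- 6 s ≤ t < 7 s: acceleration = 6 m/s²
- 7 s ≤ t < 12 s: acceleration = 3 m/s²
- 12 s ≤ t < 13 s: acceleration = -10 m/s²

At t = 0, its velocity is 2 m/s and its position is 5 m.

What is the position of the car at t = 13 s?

-122.5 m

On each constant-a segment, Δv = aΔt and Δx = v₀Δt + ½aΔt²; chain segment to segment.
0–6 s: v starts 2 m/s; Δx = 2·6 + ½·-4·6² = -60 m; v ends -22 m/s.
6–7 s: v starts -22 m/s; Δx = -22·1 + ½·6·1² = -19 m; v ends -16 m/s.
7–12 s: v starts -16 m/s; Δx = -16·5 + ½·3·5² = -42.5 m; v ends -1 m/s.
12–13 s: v starts -1 m/s; Δx = -1·1 + ½·-10·1² = -6 m; v ends -11 m/s.
x(13) = 5 + Σ Δx = -122.5 m.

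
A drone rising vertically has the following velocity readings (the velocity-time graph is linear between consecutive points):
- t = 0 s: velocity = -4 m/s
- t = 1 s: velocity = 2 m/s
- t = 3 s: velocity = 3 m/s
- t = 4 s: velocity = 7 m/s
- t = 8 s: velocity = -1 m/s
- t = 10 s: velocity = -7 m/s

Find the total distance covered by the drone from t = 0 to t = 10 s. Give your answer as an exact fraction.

Total distance travelled is ∫|v| dt — sum the magnitudes of each area piece.
0–1 s: v = 0 at t = 2/3 s; triangle areas 4/3 + 1/3 = 5/3 m
1–3 s: |½(2 + 3)(2)| = 5 m
3–4 s: |½(3 + 7)(1)| = 5 m
4–8 s: v = 0 at t = 7.5 s; triangle areas 12.25 + 0.25 = 12.5 m
8–10 s: |½(-1 + -7)(2)| = 8 m
Total distance = 193/6 m

193/6 m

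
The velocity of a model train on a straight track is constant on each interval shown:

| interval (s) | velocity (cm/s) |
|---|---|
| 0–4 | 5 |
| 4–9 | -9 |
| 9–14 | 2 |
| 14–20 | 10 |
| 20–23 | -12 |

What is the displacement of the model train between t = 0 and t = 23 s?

9 cm

Displacement is the signed area under the v-t curve.
0–4 s: 5 × 4 = 20 cm
4–9 s: -9 × 5 = -45 cm
9–14 s: 2 × 5 = 10 cm
14–20 s: 10 × 6 = 60 cm
20–23 s: -12 × 3 = -36 cm
Net displacement = 9 cm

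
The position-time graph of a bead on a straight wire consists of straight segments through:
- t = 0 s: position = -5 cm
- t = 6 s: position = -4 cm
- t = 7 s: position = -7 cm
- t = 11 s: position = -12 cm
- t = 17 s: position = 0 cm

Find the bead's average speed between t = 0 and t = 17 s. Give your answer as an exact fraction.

Average speed = (total path length)/(elapsed time); on a piecewise-linear x-t graph the path length is Σ|Δx|.
0–6 s: |Δx| = |-4 − -5| = 1 cm
6–7 s: |Δx| = |-7 − -4| = 3 cm
7–11 s: |Δx| = |-12 − -7| = 5 cm
11–17 s: |Δx| = |0 − -12| = 12 cm
Total path = 21 cm; average speed = 21/17 = 21/17 cm/s.

21/17 cm/s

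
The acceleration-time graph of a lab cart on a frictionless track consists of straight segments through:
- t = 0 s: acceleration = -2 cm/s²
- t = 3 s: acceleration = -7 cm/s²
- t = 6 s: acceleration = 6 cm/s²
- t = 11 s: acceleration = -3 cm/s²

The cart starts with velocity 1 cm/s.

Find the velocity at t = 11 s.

-6.5 cm/s

Δv equals the area under the a-t graph; then v = v₀ + Δv.
0–3 s: ½(-2 + -7)(3) = -13.5 cm/s
3–6 s: ½(-7 + 6)(3) = -1.5 cm/s
6–11 s: ½(6 + -3)(5) = 7.5 cm/s
Δv = -7.5 cm/s, so v(11) = 1 + (-7.5) = -6.5 cm/s.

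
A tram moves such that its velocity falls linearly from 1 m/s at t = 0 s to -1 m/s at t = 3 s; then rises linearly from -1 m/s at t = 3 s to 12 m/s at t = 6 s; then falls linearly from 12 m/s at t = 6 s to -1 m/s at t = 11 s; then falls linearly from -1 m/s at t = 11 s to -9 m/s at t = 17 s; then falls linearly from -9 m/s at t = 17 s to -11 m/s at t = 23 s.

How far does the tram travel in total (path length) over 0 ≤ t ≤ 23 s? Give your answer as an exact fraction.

Distance (not displacement) is the total path length: add the absolute areas under v-t.
0–3 s: v = 0 at t = 1.5 s; triangle areas 0.75 + 0.75 = 1.5 m
3–6 s: v = 0 at t = 42/13 s; triangle areas 3/26 + 216/13 = 435/26 m
6–11 s: v = 0 at t = 138/13 s; triangle areas 360/13 + 5/26 = 725/26 m
11–17 s: |½(-1 + -9)(6)| = 30 m
17–23 s: |½(-9 + -11)(6)| = 60 m
Total distance = 3539/26 m

3539/26 m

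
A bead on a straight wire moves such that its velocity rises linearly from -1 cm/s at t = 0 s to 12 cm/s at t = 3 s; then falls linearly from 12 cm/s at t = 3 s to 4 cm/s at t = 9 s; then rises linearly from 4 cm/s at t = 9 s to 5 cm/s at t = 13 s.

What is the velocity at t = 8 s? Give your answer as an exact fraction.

16/3 cm/s

On 3–9 s the graph is linear from 12 to 4 cm/s: v(8) = 12 + (4 − 12)·(8 − 3)/(9 − 3) = 16/3 cm/s.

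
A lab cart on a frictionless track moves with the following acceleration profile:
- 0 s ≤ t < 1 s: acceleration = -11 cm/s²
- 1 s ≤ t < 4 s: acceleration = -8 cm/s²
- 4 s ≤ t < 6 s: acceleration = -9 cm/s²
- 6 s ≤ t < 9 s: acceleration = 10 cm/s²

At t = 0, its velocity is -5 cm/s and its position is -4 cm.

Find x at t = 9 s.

-325.5 cm

On each constant-a segment, Δv = aΔt and Δx = v₀Δt + ½aΔt²; chain segment to segment.
0–1 s: v starts -5 cm/s; Δx = -5·1 + ½·-11·1² = -10.5 cm; v ends -16 cm/s.
1–4 s: v starts -16 cm/s; Δx = -16·3 + ½·-8·3² = -84 cm; v ends -40 cm/s.
4–6 s: v starts -40 cm/s; Δx = -40·2 + ½·-9·2² = -98 cm; v ends -58 cm/s.
6–9 s: v starts -58 cm/s; Δx = -58·3 + ½·10·3² = -129 cm; v ends -28 cm/s.
x(9) = -4 + Σ Δx = -325.5 cm.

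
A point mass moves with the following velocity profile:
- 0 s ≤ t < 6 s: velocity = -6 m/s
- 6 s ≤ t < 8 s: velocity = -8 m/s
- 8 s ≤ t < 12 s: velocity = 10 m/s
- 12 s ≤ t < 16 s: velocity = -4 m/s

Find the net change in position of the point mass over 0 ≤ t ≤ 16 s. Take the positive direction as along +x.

Displacement is the signed area under the v-t curve.
0–6 s: -6 × 6 = -36 m
6–8 s: -8 × 2 = -16 m
8–12 s: 10 × 4 = 40 m
12–16 s: -4 × 4 = -16 m
Net displacement = -28 m

-28 m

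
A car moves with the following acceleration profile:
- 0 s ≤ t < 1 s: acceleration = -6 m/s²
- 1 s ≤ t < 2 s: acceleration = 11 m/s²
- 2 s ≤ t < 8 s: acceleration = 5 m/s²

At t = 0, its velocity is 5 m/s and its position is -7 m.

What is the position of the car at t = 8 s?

149.5 m

On each constant-a segment, Δv = aΔt and Δx = v₀Δt + ½aΔt²; chain segment to segment.
0–1 s: v starts 5 m/s; Δx = 5·1 + ½·-6·1² = 2 m; v ends -1 m/s.
1–2 s: v starts -1 m/s; Δx = -1·1 + ½·11·1² = 4.5 m; v ends 10 m/s.
2–8 s: v starts 10 m/s; Δx = 10·6 + ½·5·6² = 150 m; v ends 40 m/s.
x(8) = -7 + Σ Δx = 149.5 m.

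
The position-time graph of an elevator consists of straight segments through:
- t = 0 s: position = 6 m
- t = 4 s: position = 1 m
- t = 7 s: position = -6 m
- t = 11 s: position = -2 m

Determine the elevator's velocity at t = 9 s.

Velocity is the slope of the x-t graph on 7–11 s: (-2 − -6)/(11 − 7) = 1 m/s.

1 m/s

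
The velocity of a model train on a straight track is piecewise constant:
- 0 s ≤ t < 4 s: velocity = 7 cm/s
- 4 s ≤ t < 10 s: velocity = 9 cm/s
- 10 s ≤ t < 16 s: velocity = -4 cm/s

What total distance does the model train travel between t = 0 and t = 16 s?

Total distance travelled is ∫|v| dt — sum the magnitudes of each area piece.
0–4 s: |7| × 4 = 28 cm
4–10 s: |9| × 6 = 54 cm
10–16 s: |-4| × 6 = 24 cm
Total distance = 106 cm

106 cm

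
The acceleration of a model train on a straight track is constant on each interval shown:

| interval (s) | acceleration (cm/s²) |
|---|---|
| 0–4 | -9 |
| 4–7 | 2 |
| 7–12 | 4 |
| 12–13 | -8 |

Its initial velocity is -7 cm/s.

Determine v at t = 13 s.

Δv equals the area under the a-t graph; then v = v₀ + Δv.
0–4 s: -9 × 4 = -36 cm/s
4–7 s: 2 × 3 = 6 cm/s
7–12 s: 4 × 5 = 20 cm/s
12–13 s: -8 × 1 = -8 cm/s
Δv = -18 cm/s, so v(13) = -7 + (-18) = -25 cm/s.

-25 cm/s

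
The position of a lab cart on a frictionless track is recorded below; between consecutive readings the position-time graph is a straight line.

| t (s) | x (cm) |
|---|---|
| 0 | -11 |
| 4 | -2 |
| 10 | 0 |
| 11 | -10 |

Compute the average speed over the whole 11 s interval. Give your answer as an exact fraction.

Average speed = (total path length)/(elapsed time); on a piecewise-linear x-t graph the path length is Σ|Δx|.
0–4 s: |Δx| = |-2 − -11| = 9 cm
4–10 s: |Δx| = |0 − -2| = 2 cm
10–11 s: |Δx| = |-10 − 0| = 10 cm
Total path = 21 cm; average speed = 21/11 = 21/11 cm/s.

21/11 cm/s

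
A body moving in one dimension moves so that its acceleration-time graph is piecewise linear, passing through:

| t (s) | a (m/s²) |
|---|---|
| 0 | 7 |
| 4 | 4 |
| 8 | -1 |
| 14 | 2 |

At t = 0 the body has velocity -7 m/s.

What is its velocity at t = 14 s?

Δv equals the area under the a-t graph; then v = v₀ + Δv.
0–4 s: ½(7 + 4)(4) = 22 m/s
4–8 s: ½(4 + -1)(4) = 6 m/s
8–14 s: ½(-1 + 2)(6) = 3 m/s
Δv = 31 m/s, so v(14) = -7 + (31) = 24 m/s.

24 m/s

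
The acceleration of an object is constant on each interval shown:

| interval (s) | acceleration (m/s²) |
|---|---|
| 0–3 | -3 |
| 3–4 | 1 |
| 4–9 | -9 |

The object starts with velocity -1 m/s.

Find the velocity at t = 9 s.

-54 m/s

Δv equals the area under the a-t graph; then v = v₀ + Δv.
0–3 s: -3 × 3 = -9 m/s
3–4 s: 1 × 1 = 1 m/s
4–9 s: -9 × 5 = -45 m/s
Δv = -53 m/s, so v(9) = -1 + (-53) = -54 m/s.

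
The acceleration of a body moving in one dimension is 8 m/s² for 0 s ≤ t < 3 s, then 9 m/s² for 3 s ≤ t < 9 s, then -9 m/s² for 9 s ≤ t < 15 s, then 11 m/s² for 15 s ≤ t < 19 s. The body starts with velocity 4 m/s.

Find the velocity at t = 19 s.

Δv equals the area under the a-t graph; then v = v₀ + Δv.
0–3 s: 8 × 3 = 24 m/s
3–9 s: 9 × 6 = 54 m/s
9–15 s: -9 × 6 = -54 m/s
15–19 s: 11 × 4 = 44 m/s
Δv = 68 m/s, so v(19) = 4 + (68) = 72 m/s.

72 m/s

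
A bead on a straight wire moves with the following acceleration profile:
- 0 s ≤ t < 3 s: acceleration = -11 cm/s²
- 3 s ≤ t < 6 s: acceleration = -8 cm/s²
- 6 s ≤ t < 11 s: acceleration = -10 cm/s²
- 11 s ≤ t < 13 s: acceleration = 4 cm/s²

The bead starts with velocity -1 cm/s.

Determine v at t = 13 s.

Δv equals the area under the a-t graph; then v = v₀ + Δv.
0–3 s: -11 × 3 = -33 cm/s
3–6 s: -8 × 3 = -24 cm/s
6–11 s: -10 × 5 = -50 cm/s
11–13 s: 4 × 2 = 8 cm/s
Δv = -99 cm/s, so v(13) = -1 + (-99) = -100 cm/s.

-100 cm/s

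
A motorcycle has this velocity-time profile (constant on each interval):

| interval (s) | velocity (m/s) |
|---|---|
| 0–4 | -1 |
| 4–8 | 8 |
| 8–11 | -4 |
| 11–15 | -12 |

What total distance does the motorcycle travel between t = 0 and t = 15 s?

96 m

Total distance travelled is ∫|v| dt — sum the magnitudes of each area piece.
0–4 s: |-1| × 4 = 4 m
4–8 s: |8| × 4 = 32 m
8–11 s: |-4| × 3 = 12 m
11–15 s: |-12| × 4 = 48 m
Total distance = 96 m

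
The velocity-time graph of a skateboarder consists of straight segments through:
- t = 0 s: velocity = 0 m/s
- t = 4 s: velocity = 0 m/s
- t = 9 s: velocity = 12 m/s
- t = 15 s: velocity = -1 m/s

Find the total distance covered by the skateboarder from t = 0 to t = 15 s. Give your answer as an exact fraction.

Distance (not displacement) is the total path length: add the absolute areas under v-t.
0–4 s: |0| × 4 = 0 m
4–9 s: |½(0 + 12)(5)| = 30 m
9–15 s: v = 0 at t = 189/13 s; triangle areas 432/13 + 3/13 = 435/13 m
Total distance = 825/13 m

825/13 m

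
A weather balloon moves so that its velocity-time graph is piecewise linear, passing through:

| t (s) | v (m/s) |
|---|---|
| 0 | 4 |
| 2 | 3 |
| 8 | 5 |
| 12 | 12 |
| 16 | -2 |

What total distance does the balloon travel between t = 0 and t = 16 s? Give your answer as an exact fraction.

Distance (not displacement) is the total path length: add the absolute areas under v-t.
0–2 s: |½(4 + 3)(2)| = 7 m
2–8 s: |½(3 + 5)(6)| = 24 m
8–12 s: |½(5 + 12)(4)| = 34 m
12–16 s: v = 0 at t = 108/7 s; triangle areas 144/7 + 4/7 = 148/7 m
Total distance = 603/7 m

603/7 m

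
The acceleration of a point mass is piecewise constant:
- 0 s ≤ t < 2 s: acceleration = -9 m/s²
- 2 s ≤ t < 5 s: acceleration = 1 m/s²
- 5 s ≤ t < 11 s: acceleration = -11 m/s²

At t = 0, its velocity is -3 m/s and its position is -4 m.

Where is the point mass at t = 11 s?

On each constant-a segment, Δv = aΔt and Δx = v₀Δt + ½aΔt²; chain segment to segment.
0–2 s: v starts -3 m/s; Δx = -3·2 + ½·-9·2² = -24 m; v ends -21 m/s.
2–5 s: v starts -21 m/s; Δx = -21·3 + ½·1·3² = -58.5 m; v ends -18 m/s.
5–11 s: v starts -18 m/s; Δx = -18·6 + ½·-11·6² = -306 m; v ends -84 m/s.
x(11) = -4 + Σ Δx = -392.5 m.

-392.5 m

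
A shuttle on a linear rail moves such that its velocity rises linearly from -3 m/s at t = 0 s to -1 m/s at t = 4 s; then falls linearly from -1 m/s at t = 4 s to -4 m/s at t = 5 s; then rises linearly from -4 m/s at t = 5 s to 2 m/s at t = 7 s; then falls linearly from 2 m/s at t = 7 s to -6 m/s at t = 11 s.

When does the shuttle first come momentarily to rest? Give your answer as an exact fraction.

v changes sign on 5–7 s (from -4 to 2); the graph is linear there, so v = 0 at t = 5 + (4)·(7 − 5)/(2 − -4) = 19/3 s.

t = 19/3 s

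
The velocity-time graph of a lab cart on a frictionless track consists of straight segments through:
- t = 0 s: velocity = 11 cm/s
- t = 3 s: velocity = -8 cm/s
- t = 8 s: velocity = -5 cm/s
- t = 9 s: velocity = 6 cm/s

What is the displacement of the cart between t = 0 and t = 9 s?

-27.5 cm

Displacement is the signed area under the v-t curve.
0–3 s: ½(11 + -8)(3) = 4.5 cm
3–8 s: ½(-8 + -5)(5) = -32.5 cm
8–9 s: ½(-5 + 6)(1) = 0.5 cm
Net displacement = -27.5 cm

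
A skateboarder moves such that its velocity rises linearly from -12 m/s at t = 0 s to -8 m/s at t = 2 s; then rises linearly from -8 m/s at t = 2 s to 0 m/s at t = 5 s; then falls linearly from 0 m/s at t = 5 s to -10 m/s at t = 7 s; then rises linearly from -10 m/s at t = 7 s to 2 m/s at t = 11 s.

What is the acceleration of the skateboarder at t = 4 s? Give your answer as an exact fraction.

8/3 m/s²

Acceleration is the slope of the v-t graph on 2–5 s: (0 − -8)/(5 − 2) = 8/3 m/s².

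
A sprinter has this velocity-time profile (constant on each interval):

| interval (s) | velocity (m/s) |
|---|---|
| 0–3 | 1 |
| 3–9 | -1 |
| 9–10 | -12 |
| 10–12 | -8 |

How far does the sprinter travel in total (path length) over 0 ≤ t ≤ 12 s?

Total distance travelled is ∫|v| dt — sum the magnitudes of each area piece.
0–3 s: |1| × 3 = 3 m
3–9 s: |-1| × 6 = 6 m
9–10 s: |-12| × 1 = 12 m
10–12 s: |-8| × 2 = 16 m
Total distance = 37 m

37 m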